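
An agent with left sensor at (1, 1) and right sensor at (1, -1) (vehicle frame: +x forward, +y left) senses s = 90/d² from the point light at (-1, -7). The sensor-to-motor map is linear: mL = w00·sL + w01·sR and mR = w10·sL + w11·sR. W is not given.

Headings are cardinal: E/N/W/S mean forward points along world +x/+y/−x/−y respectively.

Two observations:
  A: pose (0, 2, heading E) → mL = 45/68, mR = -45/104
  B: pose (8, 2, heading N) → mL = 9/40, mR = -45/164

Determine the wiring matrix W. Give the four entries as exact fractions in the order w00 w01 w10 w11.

obs A: pose=(0,2,E) → sL=45/52, sR=45/34, mL=45/68, mR=-45/104
obs B: pose=(8,2,N) → sL=45/82, sR=9/20, mL=9/40, mR=-45/164
sensor matrix S = [[45/52, 45/34], [45/82, 9/20]]; det S = -48843/144976
solve [mL_A; mL_B] = S·[w00; w01] and [mR_A; mR_B] = S·[w10; w11]:
  w00 = 0, w01 = 1/2, w10 = -1/2, w11 = 0

0 1/2 -1/2 0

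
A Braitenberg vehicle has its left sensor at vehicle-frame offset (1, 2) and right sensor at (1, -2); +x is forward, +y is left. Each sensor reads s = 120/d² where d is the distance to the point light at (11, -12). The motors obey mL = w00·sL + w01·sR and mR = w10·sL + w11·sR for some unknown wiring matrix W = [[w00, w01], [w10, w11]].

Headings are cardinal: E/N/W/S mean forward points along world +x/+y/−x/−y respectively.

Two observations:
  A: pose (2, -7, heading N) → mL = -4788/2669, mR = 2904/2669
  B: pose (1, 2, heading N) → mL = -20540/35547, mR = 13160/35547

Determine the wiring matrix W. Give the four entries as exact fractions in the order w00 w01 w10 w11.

-1/2 -1 1/2 1/2

obs A: pose=(2,-7,N) → sL=120/157, sR=24/17, mL=-4788/2669, mR=2904/2669
obs B: pose=(1,2,N) → sL=40/123, sR=120/289, mL=-20540/35547, mR=13160/35547
sensor matrix S = [[120/157, 24/17], [40/123, 120/289]]; det S = -263680/1860293
solve [mL_A; mL_B] = S·[w00; w01] and [mR_A; mR_B] = S·[w10; w11]:
  w00 = -1/2, w01 = -1, w10 = 1/2, w11 = 1/2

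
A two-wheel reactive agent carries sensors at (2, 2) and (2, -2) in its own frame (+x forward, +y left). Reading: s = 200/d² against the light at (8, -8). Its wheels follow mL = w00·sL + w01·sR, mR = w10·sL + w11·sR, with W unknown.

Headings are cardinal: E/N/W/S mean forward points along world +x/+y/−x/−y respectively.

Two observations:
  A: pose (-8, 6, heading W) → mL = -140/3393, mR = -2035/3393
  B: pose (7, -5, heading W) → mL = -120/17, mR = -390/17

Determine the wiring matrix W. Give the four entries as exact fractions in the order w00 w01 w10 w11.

-1/2 1/2 -1 -1/2

obs A: pose=(-8,6,W) → sL=50/117, sR=10/29, mL=-140/3393, mR=-2035/3393
obs B: pose=(7,-5,W) → sL=20, sR=100/17, mL=-120/17, mR=-390/17
sensor matrix S = [[50/117, 10/29], [20, 100/17]]; det S = -252800/57681
solve [mL_A; mL_B] = S·[w00; w01] and [mR_A; mR_B] = S·[w10; w11]:
  w00 = -1/2, w01 = 1/2, w10 = -1, w11 = -1/2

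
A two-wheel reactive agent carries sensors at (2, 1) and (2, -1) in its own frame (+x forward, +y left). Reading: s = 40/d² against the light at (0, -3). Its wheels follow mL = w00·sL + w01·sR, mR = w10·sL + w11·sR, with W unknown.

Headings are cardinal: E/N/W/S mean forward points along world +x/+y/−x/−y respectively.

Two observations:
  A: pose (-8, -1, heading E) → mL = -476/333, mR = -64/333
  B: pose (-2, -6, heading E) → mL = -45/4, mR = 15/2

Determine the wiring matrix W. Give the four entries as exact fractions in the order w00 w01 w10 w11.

obs A: pose=(-8,-1,E) → sL=8/9, sR=40/37, mL=-476/333, mR=-64/333
obs B: pose=(-2,-6,E) → sL=10, sR=5/2, mL=-45/4, mR=15/2
sensor matrix S = [[8/9, 40/37], [10, 5/2]]; det S = -2860/333
solve [mL_A; mL_B] = S·[w00; w01] and [mR_A; mR_B] = S·[w10; w11]:
  w00 = -1, w01 = -1/2, w10 = 1, w11 = -1

-1 -1/2 1 -1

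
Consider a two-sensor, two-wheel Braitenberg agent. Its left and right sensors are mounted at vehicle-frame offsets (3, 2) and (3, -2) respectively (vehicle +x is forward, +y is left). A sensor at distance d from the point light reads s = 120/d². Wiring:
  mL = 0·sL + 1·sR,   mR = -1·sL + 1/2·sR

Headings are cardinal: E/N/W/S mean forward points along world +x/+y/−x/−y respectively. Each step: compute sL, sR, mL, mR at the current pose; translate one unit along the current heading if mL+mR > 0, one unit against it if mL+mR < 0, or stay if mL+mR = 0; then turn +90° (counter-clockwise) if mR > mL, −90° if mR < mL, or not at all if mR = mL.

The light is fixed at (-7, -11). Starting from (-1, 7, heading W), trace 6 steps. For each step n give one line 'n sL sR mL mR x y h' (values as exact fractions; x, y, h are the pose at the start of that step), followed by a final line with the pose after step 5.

n=0: pose=(-1,7,W); sL=24/53, sR=120/409; mL=120/409, mR=-6636/21677; mL+mR=-276/21677 → advance -1; mR−mL=-12996/21677 → turn -1·90°
n=1: pose=(0,7,N); sL=60/233, sR=20/87; mL=20/87, mR=-2890/20271; mL+mR=590/6757 → advance +1; mR−mL=-7550/20271 → turn -1·90°
n=2: pose=(0,8,E); sL=120/541, sR=120/389; mL=120/389, mR=-14220/210449; mL+mR=50700/210449 → advance +1; mR−mL=-79140/210449 → turn -1·90°
n=3: pose=(1,8,S); sL=30/89, sR=30/73; mL=30/73, mR=-855/6497; mL+mR=1815/6497 → advance +1; mR−mL=-3525/6497 → turn -1·90°
n=4: pose=(1,7,W); sL=120/281, sR=24/85; mL=24/85, mR=-6828/23885; mL+mR=-84/23885 → advance -1; mR−mL=-13572/23885 → turn -1·90°
n=5: pose=(2,7,N); sL=12/49, sR=60/281; mL=60/281, mR=-1902/13769; mL+mR=1038/13769 → advance +1; mR−mL=-4842/13769 → turn -1·90°

0 24/53 120/409 120/409 -6636/21677 -1 7 W
1 60/233 20/87 20/87 -2890/20271 0 7 N
2 120/541 120/389 120/389 -14220/210449 0 8 E
3 30/89 30/73 30/73 -855/6497 1 8 S
4 120/281 24/85 24/85 -6828/23885 1 7 W
5 12/49 60/281 60/281 -1902/13769 2 7 N
final 2 8 E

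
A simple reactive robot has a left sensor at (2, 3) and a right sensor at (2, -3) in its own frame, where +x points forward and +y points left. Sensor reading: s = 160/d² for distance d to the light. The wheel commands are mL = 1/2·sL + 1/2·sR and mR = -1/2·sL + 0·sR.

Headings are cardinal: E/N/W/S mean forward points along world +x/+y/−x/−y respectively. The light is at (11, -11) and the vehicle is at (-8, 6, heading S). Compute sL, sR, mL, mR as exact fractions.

left sensor world pos  = (-5, 4); dL² = 481
right sensor world pos = (-11, 4); dR² = 709
sL = 160/481 = 160/481
sR = 160/709 = 160/709
mL = 1/2·sL + 1/2·sR = 95200/341029
mR = -1/2·sL + 0·sR = -80/481

160/481 160/709 95200/341029 -80/481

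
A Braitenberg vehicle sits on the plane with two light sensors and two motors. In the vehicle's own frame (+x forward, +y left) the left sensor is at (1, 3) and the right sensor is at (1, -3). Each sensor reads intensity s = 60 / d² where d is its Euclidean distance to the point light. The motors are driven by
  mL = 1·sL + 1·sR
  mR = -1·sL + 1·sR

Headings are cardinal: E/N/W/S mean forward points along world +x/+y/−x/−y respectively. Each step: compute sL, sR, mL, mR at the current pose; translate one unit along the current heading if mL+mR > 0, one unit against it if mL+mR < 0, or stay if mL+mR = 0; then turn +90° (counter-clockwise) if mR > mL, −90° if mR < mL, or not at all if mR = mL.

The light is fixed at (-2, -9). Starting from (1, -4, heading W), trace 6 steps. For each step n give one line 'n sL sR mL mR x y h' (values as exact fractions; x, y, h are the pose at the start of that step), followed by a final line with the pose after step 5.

n=0: pose=(1,-4,W); sL=15/2, sR=15/17; mL=285/34, mR=-225/34; mL+mR=30/17 → advance +1; mR−mL=-15 → turn -1·90°
n=1: pose=(0,-4,N); sL=60/37, sR=60/61; mL=5880/2257, mR=-1440/2257; mL+mR=120/61 → advance +1; mR−mL=-120/37 → turn -1·90°
n=2: pose=(0,-3,E); sL=2/3, sR=10/3; mL=4, mR=8/3; mL+mR=20/3 → advance +1; mR−mL=-4/3 → turn -1·90°
n=3: pose=(1,-3,S); sL=60/61, sR=12/5; mL=1032/305, mR=432/305; mL+mR=24/5 → advance +1; mR−mL=-120/61 → turn -1·90°
n=4: pose=(1,-4,W); sL=15/2, sR=15/17; mL=285/34, mR=-225/34; mL+mR=30/17 → advance +1; mR−mL=-15 → turn -1·90°
n=5: pose=(0,-4,N); sL=60/37, sR=60/61; mL=5880/2257, mR=-1440/2257; mL+mR=120/61 → advance +1; mR−mL=-120/37 → turn -1·90°

0 15/2 15/17 285/34 -225/34 1 -4 W
1 60/37 60/61 5880/2257 -1440/2257 0 -4 N
2 2/3 10/3 4 8/3 0 -3 E
3 60/61 12/5 1032/305 432/305 1 -3 S
4 15/2 15/17 285/34 -225/34 1 -4 W
5 60/37 60/61 5880/2257 -1440/2257 0 -4 N
final 0 -3 E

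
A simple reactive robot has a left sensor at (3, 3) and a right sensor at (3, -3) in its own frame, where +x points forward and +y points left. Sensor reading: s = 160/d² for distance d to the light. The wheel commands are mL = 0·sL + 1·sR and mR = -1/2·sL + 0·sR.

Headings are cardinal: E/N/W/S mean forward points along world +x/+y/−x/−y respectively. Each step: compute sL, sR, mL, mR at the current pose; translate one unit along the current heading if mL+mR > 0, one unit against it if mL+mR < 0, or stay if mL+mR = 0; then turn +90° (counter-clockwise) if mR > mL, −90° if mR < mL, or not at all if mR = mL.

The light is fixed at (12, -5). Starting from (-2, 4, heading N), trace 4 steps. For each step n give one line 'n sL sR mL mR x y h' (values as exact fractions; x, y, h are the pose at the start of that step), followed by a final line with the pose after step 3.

0 160/433 32/53 32/53 -80/433 -2 4 N
1 16/29 16/17 16/17 -8/29 -2 5 E
2 160/149 32/61 32/61 -80/149 -1 5 S
3 1/2 40/113 40/113 -1/4 -1 6 W
final -2 6 N

n=0: pose=(-2,4,N); sL=160/433, sR=32/53; mL=32/53, mR=-80/433; mL+mR=9616/22949 → advance +1; mR−mL=-18096/22949 → turn -1·90°
n=1: pose=(-2,5,E); sL=16/29, sR=16/17; mL=16/17, mR=-8/29; mL+mR=328/493 → advance +1; mR−mL=-600/493 → turn -1·90°
n=2: pose=(-1,5,S); sL=160/149, sR=32/61; mL=32/61, mR=-80/149; mL+mR=-112/9089 → advance -1; mR−mL=-9648/9089 → turn -1·90°
n=3: pose=(-1,6,W); sL=1/2, sR=40/113; mL=40/113, mR=-1/4; mL+mR=47/452 → advance +1; mR−mL=-273/452 → turn -1·90°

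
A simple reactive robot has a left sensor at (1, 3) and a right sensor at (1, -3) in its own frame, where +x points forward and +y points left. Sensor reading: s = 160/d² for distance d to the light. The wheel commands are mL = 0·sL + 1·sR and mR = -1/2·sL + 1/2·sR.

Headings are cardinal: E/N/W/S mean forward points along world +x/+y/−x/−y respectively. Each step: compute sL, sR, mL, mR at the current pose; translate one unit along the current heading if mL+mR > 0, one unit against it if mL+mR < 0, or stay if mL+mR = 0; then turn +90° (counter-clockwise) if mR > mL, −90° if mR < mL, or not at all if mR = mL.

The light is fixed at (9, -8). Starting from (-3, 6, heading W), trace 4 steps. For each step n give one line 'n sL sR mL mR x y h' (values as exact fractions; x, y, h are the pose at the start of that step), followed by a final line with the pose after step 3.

n=0: pose=(-3,6,W); sL=16/29, sR=80/229; mL=80/229, mR=-672/6641; mL+mR=1648/6641 → advance +1; mR−mL=-2992/6641 → turn -1·90°
n=1: pose=(-4,6,N); sL=160/481, sR=32/65; mL=32/65, mR=192/2405; mL+mR=1376/2405 → advance +1; mR−mL=-992/2405 → turn -1·90°
n=2: pose=(-4,7,E); sL=40/117, sR=5/9; mL=5/9, mR=25/234; mL+mR=155/234 → advance +1; mR−mL=-35/78 → turn -1·90°
n=3: pose=(-3,7,S); sL=160/277, sR=160/421; mL=160/421, mR=-11520/116617; mL+mR=32800/116617 → advance +1; mR−mL=-55840/116617 → turn -1·90°

0 16/29 80/229 80/229 -672/6641 -3 6 W
1 160/481 32/65 32/65 192/2405 -4 6 N
2 40/117 5/9 5/9 25/234 -4 7 E
3 160/277 160/421 160/421 -11520/116617 -3 7 S
final -3 6 W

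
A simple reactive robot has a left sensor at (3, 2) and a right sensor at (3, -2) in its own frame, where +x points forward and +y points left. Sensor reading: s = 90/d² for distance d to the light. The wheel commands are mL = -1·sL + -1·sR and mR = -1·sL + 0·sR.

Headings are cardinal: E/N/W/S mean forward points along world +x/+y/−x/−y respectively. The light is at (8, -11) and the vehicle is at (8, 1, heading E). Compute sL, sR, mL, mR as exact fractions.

18/41 90/109 -5652/4469 -18/41

left sensor world pos  = (11, 3); dL² = 205
right sensor world pos = (11, -1); dR² = 109
sL = 90/205 = 18/41
sR = 90/109 = 90/109
mL = -1·sL + -1·sR = -5652/4469
mR = -1·sL + 0·sR = -18/41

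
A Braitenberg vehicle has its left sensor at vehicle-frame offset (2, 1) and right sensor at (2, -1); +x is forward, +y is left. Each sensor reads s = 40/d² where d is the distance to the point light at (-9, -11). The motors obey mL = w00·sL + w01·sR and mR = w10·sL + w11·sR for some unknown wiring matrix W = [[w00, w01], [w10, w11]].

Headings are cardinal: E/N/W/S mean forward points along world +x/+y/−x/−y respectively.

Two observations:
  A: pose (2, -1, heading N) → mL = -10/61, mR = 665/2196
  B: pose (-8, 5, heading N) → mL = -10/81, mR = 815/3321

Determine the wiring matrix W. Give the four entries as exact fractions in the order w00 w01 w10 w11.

-1 0 1 1

obs A: pose=(2,-1,N) → sL=10/61, sR=5/36, mL=-10/61, mR=665/2196
obs B: pose=(-8,5,N) → sL=10/81, sR=5/41, mL=-10/81, mR=815/3321
sensor matrix S = [[10/61, 5/36], [10/81, 5/41]]; det S = 10375/3646458
solve [mL_A; mL_B] = S·[w00; w01] and [mR_A; mR_B] = S·[w10; w11]:
  w00 = -1, w01 = 0, w10 = 1, w11 = 1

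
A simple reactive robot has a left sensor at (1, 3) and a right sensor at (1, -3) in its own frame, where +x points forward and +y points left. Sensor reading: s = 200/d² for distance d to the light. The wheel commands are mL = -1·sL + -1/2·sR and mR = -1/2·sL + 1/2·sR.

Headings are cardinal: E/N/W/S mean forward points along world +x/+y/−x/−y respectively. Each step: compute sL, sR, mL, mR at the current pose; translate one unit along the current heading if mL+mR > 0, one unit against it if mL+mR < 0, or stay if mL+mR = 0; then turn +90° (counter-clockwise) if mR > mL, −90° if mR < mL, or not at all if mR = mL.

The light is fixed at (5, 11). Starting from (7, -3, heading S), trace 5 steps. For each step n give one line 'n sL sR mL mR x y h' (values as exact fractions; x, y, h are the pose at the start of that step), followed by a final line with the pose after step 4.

n=0: pose=(7,-3,S); sL=4/5, sR=100/113; mL=-702/565, mR=24/565; mL+mR=-6/5 → advance -1; mR−mL=726/565 → turn +1·90°
n=1: pose=(7,-2,E); sL=200/109, sR=40/53; mL=-12780/5777, mR=-3120/5777; mL+mR=-300/109 → advance -1; mR−mL=9660/5777 → turn +1·90°
n=2: pose=(6,-2,N); sL=50/37, sR=5/4; mL=-585/296, mR=-15/296; mL+mR=-75/37 → advance -1; mR−mL=285/148 → turn +1·90°
n=3: pose=(6,-3,W); sL=200/289, sR=200/121; mL=-53100/34969, mR=16800/34969; mL+mR=-300/289 → advance -1; mR−mL=69900/34969 → turn +1·90°
n=4: pose=(7,-3,S); sL=4/5, sR=100/113; mL=-702/565, mR=24/565; mL+mR=-6/5 → advance -1; mR−mL=726/565 → turn +1·90°

0 4/5 100/113 -702/565 24/565 7 -3 S
1 200/109 40/53 -12780/5777 -3120/5777 7 -2 E
2 50/37 5/4 -585/296 -15/296 6 -2 N
3 200/289 200/121 -53100/34969 16800/34969 6 -3 W
4 4/5 100/113 -702/565 24/565 7 -3 S
final 7 -2 E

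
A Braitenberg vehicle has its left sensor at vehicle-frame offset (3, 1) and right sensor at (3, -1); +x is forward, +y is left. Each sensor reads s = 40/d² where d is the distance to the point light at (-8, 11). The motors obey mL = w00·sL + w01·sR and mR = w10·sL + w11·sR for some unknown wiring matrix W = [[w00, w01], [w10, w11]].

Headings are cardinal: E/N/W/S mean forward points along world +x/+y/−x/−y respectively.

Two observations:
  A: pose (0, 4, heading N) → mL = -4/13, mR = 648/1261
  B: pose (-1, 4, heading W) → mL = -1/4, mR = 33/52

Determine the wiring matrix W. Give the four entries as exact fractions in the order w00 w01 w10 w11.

-1/2 0 1/2 1/2

obs A: pose=(0,4,N) → sL=8/13, sR=40/97, mL=-4/13, mR=648/1261
obs B: pose=(-1,4,W) → sL=1/2, sR=10/13, mL=-1/4, mR=33/52
sensor matrix S = [[8/13, 40/97], [1/2, 10/13]]; det S = 4380/16393
solve [mL_A; mL_B] = S·[w00; w01] and [mR_A; mR_B] = S·[w10; w11]:
  w00 = -1/2, w01 = 0, w10 = 1/2, w11 = 1/2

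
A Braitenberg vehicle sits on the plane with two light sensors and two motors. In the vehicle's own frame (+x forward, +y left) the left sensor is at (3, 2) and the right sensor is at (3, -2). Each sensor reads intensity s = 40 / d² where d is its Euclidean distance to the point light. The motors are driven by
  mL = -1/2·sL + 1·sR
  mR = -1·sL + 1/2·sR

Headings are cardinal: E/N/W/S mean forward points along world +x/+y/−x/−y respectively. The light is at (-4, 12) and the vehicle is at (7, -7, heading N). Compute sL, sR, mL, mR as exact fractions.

left sensor world pos  = (5, -4); dL² = 337
right sensor world pos = (9, -4); dR² = 425
sL = 40/337 = 40/337
sR = 40/425 = 8/85
mL = -1/2·sL + 1·sR = 996/28645
mR = -1·sL + 1/2·sR = -2052/28645

40/337 8/85 996/28645 -2052/28645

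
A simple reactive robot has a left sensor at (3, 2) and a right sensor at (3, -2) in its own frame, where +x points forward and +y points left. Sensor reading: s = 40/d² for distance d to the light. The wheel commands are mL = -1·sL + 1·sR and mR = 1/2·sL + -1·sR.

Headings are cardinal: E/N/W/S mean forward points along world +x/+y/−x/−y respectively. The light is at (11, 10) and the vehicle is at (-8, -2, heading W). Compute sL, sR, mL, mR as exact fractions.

1/17 5/73 12/1241 -97/2482

left sensor world pos  = (-11, -4); dL² = 680
right sensor world pos = (-11, 0); dR² = 584
sL = 40/680 = 1/17
sR = 40/584 = 5/73
mL = -1·sL + 1·sR = 12/1241
mR = 1/2·sL + -1·sR = -97/2482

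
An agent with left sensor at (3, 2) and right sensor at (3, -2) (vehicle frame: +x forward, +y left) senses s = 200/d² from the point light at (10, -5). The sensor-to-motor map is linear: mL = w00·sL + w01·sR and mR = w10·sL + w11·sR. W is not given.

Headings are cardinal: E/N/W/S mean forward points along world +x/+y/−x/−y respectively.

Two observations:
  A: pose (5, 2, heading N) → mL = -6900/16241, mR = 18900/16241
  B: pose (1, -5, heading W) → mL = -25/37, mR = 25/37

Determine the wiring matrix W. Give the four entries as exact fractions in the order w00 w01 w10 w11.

obs A: pose=(5,2,N) → sL=200/149, sR=200/109, mL=-6900/16241, mR=18900/16241
obs B: pose=(1,-5,W) → sL=50/37, sR=50/37, mL=-25/37, mR=25/37
sensor matrix S = [[200/149, 200/109], [50/37, 50/37]]; det S = -400000/600917
solve [mL_A; mL_B] = S·[w00; w01] and [mR_A; mR_B] = S·[w10; w11]:
  w00 = -1, w01 = 1/2, w10 = -1/2, w11 = 1

-1 1/2 -1/2 1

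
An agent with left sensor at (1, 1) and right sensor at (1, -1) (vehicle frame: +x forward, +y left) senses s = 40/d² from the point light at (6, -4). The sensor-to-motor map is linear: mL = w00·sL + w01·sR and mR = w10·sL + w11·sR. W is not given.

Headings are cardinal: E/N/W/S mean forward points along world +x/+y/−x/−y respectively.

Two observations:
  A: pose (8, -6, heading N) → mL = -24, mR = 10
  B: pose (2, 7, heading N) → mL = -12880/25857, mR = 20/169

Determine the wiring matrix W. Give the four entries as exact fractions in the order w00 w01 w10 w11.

-1 -1 1/2 0

obs A: pose=(8,-6,N) → sL=20, sR=4, mL=-24, mR=10
obs B: pose=(2,7,N) → sL=40/169, sR=40/153, mL=-12880/25857, mR=20/169
sensor matrix S = [[20, 4], [40/169, 40/153]]; det S = 110720/25857
solve [mL_A; mL_B] = S·[w00; w01] and [mR_A; mR_B] = S·[w10; w11]:
  w00 = -1, w01 = -1, w10 = 1/2, w11 = 0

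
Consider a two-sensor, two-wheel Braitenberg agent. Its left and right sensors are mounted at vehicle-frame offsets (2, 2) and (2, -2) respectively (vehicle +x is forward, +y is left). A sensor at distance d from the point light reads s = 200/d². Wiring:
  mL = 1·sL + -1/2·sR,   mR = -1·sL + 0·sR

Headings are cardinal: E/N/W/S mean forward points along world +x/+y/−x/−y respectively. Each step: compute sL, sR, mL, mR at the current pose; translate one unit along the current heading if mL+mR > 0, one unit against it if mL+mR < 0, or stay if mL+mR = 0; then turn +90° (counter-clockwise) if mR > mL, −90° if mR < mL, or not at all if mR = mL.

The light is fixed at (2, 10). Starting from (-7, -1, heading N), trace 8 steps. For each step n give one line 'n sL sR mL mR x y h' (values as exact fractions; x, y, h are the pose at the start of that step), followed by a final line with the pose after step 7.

0 100/101 20/13 290/1313 -100/101 -7 -1 N
1 200/149 40/49 6820/7301 -200/149 -7 -2 E
2 10/13 10/17 105/221 -10/13 -8 -2 S
3 200/313 8/9 548/2817 -200/313 -8 -1 W
4 100/101 20/13 290/1313 -100/101 -7 -1 N
5 200/149 40/49 6820/7301 -200/149 -7 -2 E
6 10/13 10/17 105/221 -10/13 -8 -2 S
7 200/313 8/9 548/2817 -200/313 -8 -1 W
final -7 -1 N

n=0: pose=(-7,-1,N); sL=100/101, sR=20/13; mL=290/1313, mR=-100/101; mL+mR=-10/13 → advance -1; mR−mL=-1590/1313 → turn -1·90°
n=1: pose=(-7,-2,E); sL=200/149, sR=40/49; mL=6820/7301, mR=-200/149; mL+mR=-20/49 → advance -1; mR−mL=-16620/7301 → turn -1·90°
n=2: pose=(-8,-2,S); sL=10/13, sR=10/17; mL=105/221, mR=-10/13; mL+mR=-5/17 → advance -1; mR−mL=-275/221 → turn -1·90°
n=3: pose=(-8,-1,W); sL=200/313, sR=8/9; mL=548/2817, mR=-200/313; mL+mR=-4/9 → advance -1; mR−mL=-2348/2817 → turn -1·90°
n=4: pose=(-7,-1,N); sL=100/101, sR=20/13; mL=290/1313, mR=-100/101; mL+mR=-10/13 → advance -1; mR−mL=-1590/1313 → turn -1·90°
n=5: pose=(-7,-2,E); sL=200/149, sR=40/49; mL=6820/7301, mR=-200/149; mL+mR=-20/49 → advance -1; mR−mL=-16620/7301 → turn -1·90°
n=6: pose=(-8,-2,S); sL=10/13, sR=10/17; mL=105/221, mR=-10/13; mL+mR=-5/17 → advance -1; mR−mL=-275/221 → turn -1·90°
n=7: pose=(-8,-1,W); sL=200/313, sR=8/9; mL=548/2817, mR=-200/313; mL+mR=-4/9 → advance -1; mR−mL=-2348/2817 → turn -1·90°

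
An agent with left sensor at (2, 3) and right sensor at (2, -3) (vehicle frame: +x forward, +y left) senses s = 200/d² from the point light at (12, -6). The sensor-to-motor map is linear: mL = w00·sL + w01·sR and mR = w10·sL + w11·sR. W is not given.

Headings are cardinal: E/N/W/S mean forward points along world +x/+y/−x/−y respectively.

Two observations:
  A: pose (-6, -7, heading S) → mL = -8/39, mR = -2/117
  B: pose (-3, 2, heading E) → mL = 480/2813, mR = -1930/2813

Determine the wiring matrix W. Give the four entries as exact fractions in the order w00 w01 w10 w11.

-1/2 1/2 1/2 -1

obs A: pose=(-6,-7,S) → sL=100/117, sR=4/9, mL=-8/39, mR=-2/117
obs B: pose=(-3,2,E) → sL=20/29, sR=100/97, mL=480/2813, mR=-1930/2813
sensor matrix S = [[100/117, 4/9], [20/29, 100/97]]; det S = 63040/109707
solve [mL_A; mL_B] = S·[w00; w01] and [mR_A; mR_B] = S·[w10; w11]:
  w00 = -1/2, w01 = 1/2, w10 = 1/2, w11 = -1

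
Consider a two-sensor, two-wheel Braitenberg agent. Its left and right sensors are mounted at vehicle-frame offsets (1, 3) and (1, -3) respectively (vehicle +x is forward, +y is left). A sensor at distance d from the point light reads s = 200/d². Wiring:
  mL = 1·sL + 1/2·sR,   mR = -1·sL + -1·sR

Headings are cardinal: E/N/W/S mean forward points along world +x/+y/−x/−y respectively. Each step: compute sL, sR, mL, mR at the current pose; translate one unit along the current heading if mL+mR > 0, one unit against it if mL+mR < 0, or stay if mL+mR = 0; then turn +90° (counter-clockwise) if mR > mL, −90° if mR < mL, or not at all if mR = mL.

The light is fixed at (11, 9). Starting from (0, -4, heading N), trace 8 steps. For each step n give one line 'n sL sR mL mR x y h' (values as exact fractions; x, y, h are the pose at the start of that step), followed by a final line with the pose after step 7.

0 10/17 25/26 945/884 -685/442 0 -4 N
1 200/221 200/389 99900/85969 -122000/85969 0 -5 E
2 100/153 4/9 134/153 -56/51 -1 -5 S
3 8/17 200/269 3852/4573 -5552/4573 -1 -4 W
4 10/17 25/26 945/884 -685/442 0 -4 N
5 200/221 200/389 99900/85969 -122000/85969 0 -5 E
6 100/153 4/9 134/153 -56/51 -1 -5 S
7 8/17 200/269 3852/4573 -5552/4573 -1 -4 W
final 0 -4 N

n=0: pose=(0,-4,N); sL=10/17, sR=25/26; mL=945/884, mR=-685/442; mL+mR=-25/52 → advance -1; mR−mL=-2315/884 → turn -1·90°
n=1: pose=(0,-5,E); sL=200/221, sR=200/389; mL=99900/85969, mR=-122000/85969; mL+mR=-100/389 → advance -1; mR−mL=-221900/85969 → turn -1·90°
n=2: pose=(-1,-5,S); sL=100/153, sR=4/9; mL=134/153, mR=-56/51; mL+mR=-2/9 → advance -1; mR−mL=-302/153 → turn -1·90°
n=3: pose=(-1,-4,W); sL=8/17, sR=200/269; mL=3852/4573, mR=-5552/4573; mL+mR=-100/269 → advance -1; mR−mL=-9404/4573 → turn -1·90°
n=4: pose=(0,-4,N); sL=10/17, sR=25/26; mL=945/884, mR=-685/442; mL+mR=-25/52 → advance -1; mR−mL=-2315/884 → turn -1·90°
n=5: pose=(0,-5,E); sL=200/221, sR=200/389; mL=99900/85969, mR=-122000/85969; mL+mR=-100/389 → advance -1; mR−mL=-221900/85969 → turn -1·90°
n=6: pose=(-1,-5,S); sL=100/153, sR=4/9; mL=134/153, mR=-56/51; mL+mR=-2/9 → advance -1; mR−mL=-302/153 → turn -1·90°
n=7: pose=(-1,-4,W); sL=8/17, sR=200/269; mL=3852/4573, mR=-5552/4573; mL+mR=-100/269 → advance -1; mR−mL=-9404/4573 → turn -1·90°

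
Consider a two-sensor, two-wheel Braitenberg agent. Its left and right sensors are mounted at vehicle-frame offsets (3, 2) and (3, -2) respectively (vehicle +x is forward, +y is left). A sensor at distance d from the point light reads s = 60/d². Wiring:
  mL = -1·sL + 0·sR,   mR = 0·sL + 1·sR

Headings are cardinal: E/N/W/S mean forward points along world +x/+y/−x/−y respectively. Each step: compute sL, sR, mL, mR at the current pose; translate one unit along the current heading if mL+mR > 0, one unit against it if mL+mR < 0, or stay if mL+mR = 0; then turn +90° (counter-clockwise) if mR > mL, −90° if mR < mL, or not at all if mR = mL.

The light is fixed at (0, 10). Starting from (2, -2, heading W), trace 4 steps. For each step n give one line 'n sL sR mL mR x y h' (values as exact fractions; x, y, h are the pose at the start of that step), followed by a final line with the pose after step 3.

n=0: pose=(2,-2,W); sL=60/197, sR=60/101; mL=-60/197, mR=60/101; mL+mR=5760/19897 → advance +1; mR−mL=17880/19897 → turn +1·90°
n=1: pose=(1,-2,S); sL=10/39, sR=30/113; mL=-10/39, mR=30/113; mL+mR=40/4407 → advance +1; mR−mL=2300/4407 → turn +1·90°
n=2: pose=(1,-3,E); sL=60/137, sR=60/241; mL=-60/137, mR=60/241; mL+mR=-6240/33017 → advance -1; mR−mL=22680/33017 → turn +1·90°
n=3: pose=(0,-3,N); sL=15/26, sR=15/26; mL=-15/26, mR=15/26; mL+mR=0 → advance +0; mR−mL=15/13 → turn +1·90°

0 60/197 60/101 -60/197 60/101 2 -2 W
1 10/39 30/113 -10/39 30/113 1 -2 S
2 60/137 60/241 -60/137 60/241 1 -3 E
3 15/26 15/26 -15/26 15/26 0 -3 N
final 0 -3 W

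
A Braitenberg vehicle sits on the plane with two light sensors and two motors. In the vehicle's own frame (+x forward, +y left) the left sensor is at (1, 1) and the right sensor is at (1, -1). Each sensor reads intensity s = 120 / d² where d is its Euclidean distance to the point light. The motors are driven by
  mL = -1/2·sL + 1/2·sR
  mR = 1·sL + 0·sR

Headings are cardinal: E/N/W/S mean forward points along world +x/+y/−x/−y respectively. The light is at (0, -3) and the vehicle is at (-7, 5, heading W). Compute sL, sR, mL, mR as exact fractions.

120/113 24/29 -384/3277 120/113

left sensor world pos  = (-8, 4); dL² = 113
right sensor world pos = (-8, 6); dR² = 145
sL = 120/113 = 120/113
sR = 120/145 = 24/29
mL = -1/2·sL + 1/2·sR = -384/3277
mR = 1·sL + 0·sR = 120/113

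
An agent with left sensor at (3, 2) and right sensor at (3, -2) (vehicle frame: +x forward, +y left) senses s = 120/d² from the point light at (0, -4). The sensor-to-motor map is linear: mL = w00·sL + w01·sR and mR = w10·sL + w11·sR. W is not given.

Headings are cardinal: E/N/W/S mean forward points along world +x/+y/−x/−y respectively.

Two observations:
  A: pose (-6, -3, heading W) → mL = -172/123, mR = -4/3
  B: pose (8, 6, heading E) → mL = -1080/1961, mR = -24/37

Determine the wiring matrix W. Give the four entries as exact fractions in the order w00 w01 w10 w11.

obs A: pose=(-6,-3,W) → sL=60/41, sR=4/3, mL=-172/123, mR=-4/3
obs B: pose=(8,6,E) → sL=24/53, sR=24/37, mL=-1080/1961, mR=-24/37
sensor matrix S = [[60/41, 4/3], [24/53, 24/37]]; det S = 27776/80401
solve [mL_A; mL_B] = S·[w00; w01] and [mR_A; mR_B] = S·[w10; w11]:
  w00 = -1/2, w01 = -1/2, w10 = 0, w11 = -1

-1/2 -1/2 0 -1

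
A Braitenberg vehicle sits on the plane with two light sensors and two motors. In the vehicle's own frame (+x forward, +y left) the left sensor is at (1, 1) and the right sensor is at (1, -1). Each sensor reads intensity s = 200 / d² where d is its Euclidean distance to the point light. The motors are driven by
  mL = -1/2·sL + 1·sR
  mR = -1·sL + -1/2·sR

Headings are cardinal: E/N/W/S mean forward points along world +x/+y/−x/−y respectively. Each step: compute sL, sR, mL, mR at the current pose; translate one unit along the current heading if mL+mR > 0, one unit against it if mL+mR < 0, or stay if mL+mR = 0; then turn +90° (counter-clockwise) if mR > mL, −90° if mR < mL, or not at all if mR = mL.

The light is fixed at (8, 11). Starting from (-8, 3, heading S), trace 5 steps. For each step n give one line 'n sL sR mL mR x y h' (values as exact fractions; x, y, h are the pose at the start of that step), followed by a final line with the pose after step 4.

0 100/153 20/37 1210/5661 -5230/5661 -8 3 S
1 200/353 8/13 1524/4589 -4012/4589 -8 4 W
2 50/73 25/29 1100/2117 -4725/4234 -7 4 N
3 40/49 200/277 4260/13573 -15980/13573 -7 3 E
4 100/153 20/37 1210/5661 -5230/5661 -8 3 S
final -8 4 W

n=0: pose=(-8,3,S); sL=100/153, sR=20/37; mL=1210/5661, mR=-5230/5661; mL+mR=-1340/1887 → advance -1; mR−mL=-6440/5661 → turn -1·90°
n=1: pose=(-8,4,W); sL=200/353, sR=8/13; mL=1524/4589, mR=-4012/4589; mL+mR=-2488/4589 → advance -1; mR−mL=-5536/4589 → turn -1·90°
n=2: pose=(-7,4,N); sL=50/73, sR=25/29; mL=1100/2117, mR=-4725/4234; mL+mR=-2525/4234 → advance -1; mR−mL=-6925/4234 → turn -1·90°
n=3: pose=(-7,3,E); sL=40/49, sR=200/277; mL=4260/13573, mR=-15980/13573; mL+mR=-11720/13573 → advance -1; mR−mL=-20240/13573 → turn -1·90°
n=4: pose=(-8,3,S); sL=100/153, sR=20/37; mL=1210/5661, mR=-5230/5661; mL+mR=-1340/1887 → advance -1; mR−mL=-6440/5661 → turn -1·90°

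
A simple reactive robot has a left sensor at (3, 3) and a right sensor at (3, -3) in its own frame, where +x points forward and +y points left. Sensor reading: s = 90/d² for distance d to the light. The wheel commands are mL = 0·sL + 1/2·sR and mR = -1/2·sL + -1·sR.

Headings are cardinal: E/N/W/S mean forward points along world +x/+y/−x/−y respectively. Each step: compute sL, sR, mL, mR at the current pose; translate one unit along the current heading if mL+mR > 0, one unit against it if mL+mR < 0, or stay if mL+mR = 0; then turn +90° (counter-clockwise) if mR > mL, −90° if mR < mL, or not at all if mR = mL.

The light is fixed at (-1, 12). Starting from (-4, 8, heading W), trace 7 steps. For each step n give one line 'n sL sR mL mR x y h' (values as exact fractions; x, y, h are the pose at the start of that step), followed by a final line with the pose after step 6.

0 18/17 90/37 45/37 -1863/629 -4 8 W
1 45/13 45 45/2 -1215/26 -3 8 N
2 18 18/13 9/13 -135/13 -3 7 E
3 45/32 9/10 9/20 -513/320 -4 7 S
4 18/17 90/37 45/37 -1863/629 -4 8 W
5 45/13 45 45/2 -1215/26 -3 8 N
6 18 18/13 9/13 -135/13 -3 7 E
final -4 7 S

n=0: pose=(-4,8,W); sL=18/17, sR=90/37; mL=45/37, mR=-1863/629; mL+mR=-1098/629 → advance -1; mR−mL=-2628/629 → turn -1·90°
n=1: pose=(-3,8,N); sL=45/13, sR=45; mL=45/2, mR=-1215/26; mL+mR=-315/13 → advance -1; mR−mL=-900/13 → turn -1·90°
n=2: pose=(-3,7,E); sL=18, sR=18/13; mL=9/13, mR=-135/13; mL+mR=-126/13 → advance -1; mR−mL=-144/13 → turn -1·90°
n=3: pose=(-4,7,S); sL=45/32, sR=9/10; mL=9/20, mR=-513/320; mL+mR=-369/320 → advance -1; mR−mL=-657/320 → turn -1·90°
n=4: pose=(-4,8,W); sL=18/17, sR=90/37; mL=45/37, mR=-1863/629; mL+mR=-1098/629 → advance -1; mR−mL=-2628/629 → turn -1·90°
n=5: pose=(-3,8,N); sL=45/13, sR=45; mL=45/2, mR=-1215/26; mL+mR=-315/13 → advance -1; mR−mL=-900/13 → turn -1·90°
n=6: pose=(-3,7,E); sL=18, sR=18/13; mL=9/13, mR=-135/13; mL+mR=-126/13 → advance -1; mR−mL=-144/13 → turn -1·90°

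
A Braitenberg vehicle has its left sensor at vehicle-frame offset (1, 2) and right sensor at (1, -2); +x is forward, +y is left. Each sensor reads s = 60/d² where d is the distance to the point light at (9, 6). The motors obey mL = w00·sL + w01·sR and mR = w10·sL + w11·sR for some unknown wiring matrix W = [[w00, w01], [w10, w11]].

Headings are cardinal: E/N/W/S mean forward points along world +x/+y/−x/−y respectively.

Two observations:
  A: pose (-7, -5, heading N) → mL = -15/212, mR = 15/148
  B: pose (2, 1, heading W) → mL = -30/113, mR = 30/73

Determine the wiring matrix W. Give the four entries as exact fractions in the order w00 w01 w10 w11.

obs A: pose=(-7,-5,N) → sL=15/106, sR=15/74, mL=-15/212, mR=15/148
obs B: pose=(2,1,W) → sL=60/113, sR=60/73, mL=-30/113, mR=30/73
sensor matrix S = [[15/106, 15/74], [60/113, 60/73]]; det S = 140400/16176289
solve [mL_A; mL_B] = S·[w00; w01] and [mR_A; mR_B] = S·[w10; w11]:
  w00 = -1/2, w01 = 0, w10 = 0, w11 = 1/2

-1/2 0 0 1/2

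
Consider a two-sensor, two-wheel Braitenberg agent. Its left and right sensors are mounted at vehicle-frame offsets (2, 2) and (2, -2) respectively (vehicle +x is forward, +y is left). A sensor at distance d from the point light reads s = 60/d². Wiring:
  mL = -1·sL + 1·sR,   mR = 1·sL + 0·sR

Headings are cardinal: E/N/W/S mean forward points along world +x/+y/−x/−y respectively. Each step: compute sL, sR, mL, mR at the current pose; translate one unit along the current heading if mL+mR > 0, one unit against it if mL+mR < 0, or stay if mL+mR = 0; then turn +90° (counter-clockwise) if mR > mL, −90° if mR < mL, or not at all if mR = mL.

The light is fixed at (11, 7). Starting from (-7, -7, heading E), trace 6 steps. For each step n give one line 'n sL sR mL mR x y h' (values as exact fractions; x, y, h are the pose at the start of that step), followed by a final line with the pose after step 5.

0 3/20 15/128 -21/640 3/20 -7 -7 E
1 12/101 20/123 544/12423 12/101 -6 -7 N
2 30/293 30/241 1560/70613 30/293 -6 -6 W
3 60/481 12/125 -1728/60125 60/481 -7 -6 S
4 3/20 15/128 -21/640 3/20 -7 -7 E
5 12/101 20/123 544/12423 12/101 -6 -7 N
final -6 -6 W

n=0: pose=(-7,-7,E); sL=3/20, sR=15/128; mL=-21/640, mR=3/20; mL+mR=15/128 → advance +1; mR−mL=117/640 → turn +1·90°
n=1: pose=(-6,-7,N); sL=12/101, sR=20/123; mL=544/12423, mR=12/101; mL+mR=20/123 → advance +1; mR−mL=932/12423 → turn +1·90°
n=2: pose=(-6,-6,W); sL=30/293, sR=30/241; mL=1560/70613, mR=30/293; mL+mR=30/241 → advance +1; mR−mL=5670/70613 → turn +1·90°
n=3: pose=(-7,-6,S); sL=60/481, sR=12/125; mL=-1728/60125, mR=60/481; mL+mR=12/125 → advance +1; mR−mL=9228/60125 → turn +1·90°
n=4: pose=(-7,-7,E); sL=3/20, sR=15/128; mL=-21/640, mR=3/20; mL+mR=15/128 → advance +1; mR−mL=117/640 → turn +1·90°
n=5: pose=(-6,-7,N); sL=12/101, sR=20/123; mL=544/12423, mR=12/101; mL+mR=20/123 → advance +1; mR−mL=932/12423 → turn +1·90°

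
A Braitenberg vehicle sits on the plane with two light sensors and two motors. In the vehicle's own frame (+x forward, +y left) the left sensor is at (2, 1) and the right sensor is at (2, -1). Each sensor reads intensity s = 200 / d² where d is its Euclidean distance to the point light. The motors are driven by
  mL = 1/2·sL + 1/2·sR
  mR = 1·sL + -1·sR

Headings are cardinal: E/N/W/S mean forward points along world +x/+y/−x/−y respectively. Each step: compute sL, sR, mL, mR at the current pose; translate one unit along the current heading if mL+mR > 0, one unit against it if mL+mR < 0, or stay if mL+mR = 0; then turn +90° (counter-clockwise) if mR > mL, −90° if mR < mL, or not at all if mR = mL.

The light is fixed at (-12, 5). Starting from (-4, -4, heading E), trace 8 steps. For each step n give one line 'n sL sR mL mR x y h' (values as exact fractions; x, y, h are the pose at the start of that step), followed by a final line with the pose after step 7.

0 50/41 1 91/82 9/41 -4 -4 E
1 200/221 40/37 8120/8177 -1440/8177 -3 -4 S
2 20/17 20/13 300/221 -80/221 -3 -5 W
3 200/113 40/29 5160/3277 1280/3277 -4 -5 N
4 50/41 1 91/82 9/41 -4 -4 E
5 200/221 40/37 8120/8177 -1440/8177 -3 -4 S
6 20/17 20/13 300/221 -80/221 -3 -5 W
7 200/113 40/29 5160/3277 1280/3277 -4 -5 N
final -4 -4 E

n=0: pose=(-4,-4,E); sL=50/41, sR=1; mL=91/82, mR=9/41; mL+mR=109/82 → advance +1; mR−mL=-73/82 → turn -1·90°
n=1: pose=(-3,-4,S); sL=200/221, sR=40/37; mL=8120/8177, mR=-1440/8177; mL+mR=6680/8177 → advance +1; mR−mL=-9560/8177 → turn -1·90°
n=2: pose=(-3,-5,W); sL=20/17, sR=20/13; mL=300/221, mR=-80/221; mL+mR=220/221 → advance +1; mR−mL=-380/221 → turn -1·90°
n=3: pose=(-4,-5,N); sL=200/113, sR=40/29; mL=5160/3277, mR=1280/3277; mL+mR=6440/3277 → advance +1; mR−mL=-3880/3277 → turn -1·90°
n=4: pose=(-4,-4,E); sL=50/41, sR=1; mL=91/82, mR=9/41; mL+mR=109/82 → advance +1; mR−mL=-73/82 → turn -1·90°
n=5: pose=(-3,-4,S); sL=200/221, sR=40/37; mL=8120/8177, mR=-1440/8177; mL+mR=6680/8177 → advance +1; mR−mL=-9560/8177 → turn -1·90°
n=6: pose=(-3,-5,W); sL=20/17, sR=20/13; mL=300/221, mR=-80/221; mL+mR=220/221 → advance +1; mR−mL=-380/221 → turn -1·90°
n=7: pose=(-4,-5,N); sL=200/113, sR=40/29; mL=5160/3277, mR=1280/3277; mL+mR=6440/3277 → advance +1; mR−mL=-3880/3277 → turn -1·90°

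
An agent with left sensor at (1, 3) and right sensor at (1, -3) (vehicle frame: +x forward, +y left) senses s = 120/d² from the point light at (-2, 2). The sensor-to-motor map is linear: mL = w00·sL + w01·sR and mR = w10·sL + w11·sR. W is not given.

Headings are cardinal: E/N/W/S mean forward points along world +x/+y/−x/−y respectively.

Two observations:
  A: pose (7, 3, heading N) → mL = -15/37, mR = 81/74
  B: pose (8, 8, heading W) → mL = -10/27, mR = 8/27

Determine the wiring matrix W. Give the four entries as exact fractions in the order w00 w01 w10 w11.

0 -1/2 1/2 -1/2

obs A: pose=(7,3,N) → sL=3, sR=30/37, mL=-15/37, mR=81/74
obs B: pose=(8,8,W) → sL=4/3, sR=20/27, mL=-10/27, mR=8/27
sensor matrix S = [[3, 30/37], [4/3, 20/27]]; det S = 380/333
solve [mL_A; mL_B] = S·[w00; w01] and [mR_A; mR_B] = S·[w10; w11]:
  w00 = 0, w01 = -1/2, w10 = 1/2, w11 = -1/2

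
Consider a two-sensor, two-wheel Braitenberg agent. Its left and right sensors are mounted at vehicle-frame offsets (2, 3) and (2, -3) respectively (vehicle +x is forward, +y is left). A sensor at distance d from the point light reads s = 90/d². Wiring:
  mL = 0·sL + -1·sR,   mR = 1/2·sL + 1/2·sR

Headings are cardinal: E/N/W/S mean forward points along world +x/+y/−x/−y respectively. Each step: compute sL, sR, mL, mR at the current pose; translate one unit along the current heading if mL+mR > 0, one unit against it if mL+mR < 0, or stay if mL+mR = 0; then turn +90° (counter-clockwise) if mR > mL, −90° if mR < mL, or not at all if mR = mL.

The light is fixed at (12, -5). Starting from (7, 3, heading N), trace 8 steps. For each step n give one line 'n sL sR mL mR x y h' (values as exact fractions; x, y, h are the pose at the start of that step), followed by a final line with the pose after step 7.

0 45/82 45/52 -45/52 3015/4264 7 3 N
1 18/13 90/149 -90/149 1926/1937 7 2 W
2 45/17 45/53 -45/53 1575/901 6 2 S
3 90/97 18/5 -18/5 1098/485 6 1 E
4 45/82 9/8 -9/8 549/656 5 1 N
5 18/17 18/29 -18/29 414/493 5 0 W
6 45/17 9/13 -9/13 369/221 4 0 S
7 18/17 90/37 -90/37 1098/629 4 -1 E
final 3 -1 N

n=0: pose=(7,3,N); sL=45/82, sR=45/52; mL=-45/52, mR=3015/4264; mL+mR=-675/4264 → advance -1; mR−mL=6705/4264 → turn +1·90°
n=1: pose=(7,2,W); sL=18/13, sR=90/149; mL=-90/149, mR=1926/1937; mL+mR=756/1937 → advance +1; mR−mL=3096/1937 → turn +1·90°
n=2: pose=(6,2,S); sL=45/17, sR=45/53; mL=-45/53, mR=1575/901; mL+mR=810/901 → advance +1; mR−mL=2340/901 → turn +1·90°
n=3: pose=(6,1,E); sL=90/97, sR=18/5; mL=-18/5, mR=1098/485; mL+mR=-648/485 → advance -1; mR−mL=2844/485 → turn +1·90°
n=4: pose=(5,1,N); sL=45/82, sR=9/8; mL=-9/8, mR=549/656; mL+mR=-189/656 → advance -1; mR−mL=1287/656 → turn +1·90°
n=5: pose=(5,0,W); sL=18/17, sR=18/29; mL=-18/29, mR=414/493; mL+mR=108/493 → advance +1; mR−mL=720/493 → turn +1·90°
n=6: pose=(4,0,S); sL=45/17, sR=9/13; mL=-9/13, mR=369/221; mL+mR=216/221 → advance +1; mR−mL=522/221 → turn +1·90°
n=7: pose=(4,-1,E); sL=18/17, sR=90/37; mL=-90/37, mR=1098/629; mL+mR=-432/629 → advance -1; mR−mL=2628/629 → turn +1·90°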